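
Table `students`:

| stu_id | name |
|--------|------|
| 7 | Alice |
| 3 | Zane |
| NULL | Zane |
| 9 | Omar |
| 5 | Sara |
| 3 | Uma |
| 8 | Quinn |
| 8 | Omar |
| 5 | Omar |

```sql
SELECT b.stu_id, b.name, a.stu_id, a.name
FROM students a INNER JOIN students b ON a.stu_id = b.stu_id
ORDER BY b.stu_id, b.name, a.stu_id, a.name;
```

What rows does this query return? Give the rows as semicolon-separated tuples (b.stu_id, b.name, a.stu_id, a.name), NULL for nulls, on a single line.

INNER JOIN keeps only pairs where the ON condition holds.
Matching on a.stu_id = b.stu_id. A NULL in a compared column never satisfies the condition.
Matched pairs: 14.

(3, Uma, 3, Uma); (3, Uma, 3, Zane); (3, Zane, 3, Uma); (3, Zane, 3, Zane); (5, Omar, 5, Omar); (5, Omar, 5, Sara); (5, Sara, 5, Omar); (5, Sara, 5, Sara); (7, Alice, 7, Alice); (8, Omar, 8, Omar); (8, Omar, 8, Quinn); (8, Quinn, 8, Omar); (8, Quinn, 8, Quinn); (9, Omar, 9, Omar)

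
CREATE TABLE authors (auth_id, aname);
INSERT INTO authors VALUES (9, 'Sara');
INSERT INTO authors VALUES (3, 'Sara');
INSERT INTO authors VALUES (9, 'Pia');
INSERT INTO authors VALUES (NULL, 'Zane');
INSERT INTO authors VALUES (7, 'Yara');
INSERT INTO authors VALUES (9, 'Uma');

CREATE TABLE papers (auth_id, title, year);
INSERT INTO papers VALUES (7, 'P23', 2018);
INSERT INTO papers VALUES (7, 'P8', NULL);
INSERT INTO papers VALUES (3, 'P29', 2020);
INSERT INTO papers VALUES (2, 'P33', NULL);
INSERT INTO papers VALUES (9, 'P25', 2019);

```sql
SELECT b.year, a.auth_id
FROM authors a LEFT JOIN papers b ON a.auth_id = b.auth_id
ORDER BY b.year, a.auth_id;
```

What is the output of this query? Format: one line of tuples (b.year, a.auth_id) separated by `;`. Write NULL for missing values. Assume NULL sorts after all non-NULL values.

(2018, 7); (2019, 9); (2019, 9); (2019, 9); (2020, 3); (NULL, 7); (NULL, NULL)

LEFT JOIN keeps every row from `authors`; unmatched rows get NULL for `papers`'s columns.
Matching on a.auth_id = b.auth_id. A NULL in a compared column never satisfies the condition.
- auth_id=9: 1 matching b row(s), so 1 row(s) emitted.
- auth_id=3: 1 matching b row(s), so 1 row(s) emitted.
- auth_id=9: 1 matching b row(s), so 1 row(s) emitted.
- auth_id=NULL: no b row matches, row kept with b columns NULL.
- auth_id=7: 2 matching b row(s), so 2 row(s) emitted.
- auth_id=9: 1 matching b row(s), so 1 row(s) emitted.
After projecting and ordering:
b.year | a.auth_id
2018 | 7
2019 | 9
2019 | 9
2019 | 9
2020 | 3
NULL | 7
NULL | NULL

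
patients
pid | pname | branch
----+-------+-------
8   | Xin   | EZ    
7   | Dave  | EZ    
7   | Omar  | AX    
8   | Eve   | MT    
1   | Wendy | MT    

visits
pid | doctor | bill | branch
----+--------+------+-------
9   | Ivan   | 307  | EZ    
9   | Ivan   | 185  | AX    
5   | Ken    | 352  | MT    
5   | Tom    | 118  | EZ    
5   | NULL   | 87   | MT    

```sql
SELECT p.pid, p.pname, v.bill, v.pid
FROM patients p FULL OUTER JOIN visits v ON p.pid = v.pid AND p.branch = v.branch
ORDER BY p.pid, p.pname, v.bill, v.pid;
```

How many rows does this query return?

FULL OUTER JOIN keeps every row from both sides; unmatched rows get NULL for the other side's columns.
Matching on p.pid = v.pid AND p.branch = v.branch.
- p[0] pid=8, branch=EZ → no match; kept with NULLs on the v side.
- p[1] pid=7, branch=EZ → no match; kept with NULLs on the v side.
- p[2] pid=7, branch=AX → no match; kept with NULLs on the v side.
- p[3] pid=8, branch=MT → no match; kept with NULLs on the v side.
- p[4] pid=1, branch=MT → no match; kept with NULLs on the v side.
- 5 row(s) from v found no p partner → padded with NULL.
Total: 0 matched + 10 padded = 10 rows.

10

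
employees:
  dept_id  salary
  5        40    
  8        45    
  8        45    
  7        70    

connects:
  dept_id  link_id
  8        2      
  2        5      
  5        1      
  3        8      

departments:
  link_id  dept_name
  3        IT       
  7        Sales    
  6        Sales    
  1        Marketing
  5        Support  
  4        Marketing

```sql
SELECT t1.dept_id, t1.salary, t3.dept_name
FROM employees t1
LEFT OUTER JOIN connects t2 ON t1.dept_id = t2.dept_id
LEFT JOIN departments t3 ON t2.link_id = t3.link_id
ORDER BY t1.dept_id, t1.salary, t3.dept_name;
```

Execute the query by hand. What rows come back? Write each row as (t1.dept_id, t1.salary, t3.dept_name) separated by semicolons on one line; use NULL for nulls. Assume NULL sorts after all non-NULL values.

Evaluate left to right. First `employees t1 LEFT JOIN connects t2` on dept_id: 4 row(s).
Then LEFT JOIN `departments t3` on link_id: each of those 4 rows is kept; rows whose t2.link_id has no match in t3 get NULL for t3's columns.

(5, 40, Marketing); (7, 70, NULL); (8, 45, NULL); (8, 45, NULL)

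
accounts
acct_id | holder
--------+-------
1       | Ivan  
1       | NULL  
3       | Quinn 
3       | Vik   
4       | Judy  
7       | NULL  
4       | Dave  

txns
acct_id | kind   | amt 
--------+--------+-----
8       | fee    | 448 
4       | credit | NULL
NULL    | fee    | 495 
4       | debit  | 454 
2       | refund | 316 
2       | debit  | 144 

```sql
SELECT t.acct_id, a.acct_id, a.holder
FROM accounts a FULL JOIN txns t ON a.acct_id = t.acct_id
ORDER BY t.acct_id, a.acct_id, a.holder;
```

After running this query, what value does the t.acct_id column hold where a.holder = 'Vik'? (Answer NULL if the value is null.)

NULL

FULL OUTER JOIN keeps every row from both sides; unmatched rows get NULL for the other side's columns.
Matching on a.acct_id = t.acct_id. A NULL in a compared column never satisfies the condition.
- a (acct_id=1) has no partner → padded with NULL.
- a (acct_id=1) has no partner → padded with NULL.
- a (acct_id=3) has no partner → padded with NULL.
- a (acct_id=3) has no partner → padded with NULL.
- a (acct_id=4) pairs with 2 row(s) of t.
- a (acct_id=7) has no partner → padded with NULL.
- a (acct_id=4) pairs with 2 row(s) of t.
- 4 t row(s) had no a match → kept, a columns NULL.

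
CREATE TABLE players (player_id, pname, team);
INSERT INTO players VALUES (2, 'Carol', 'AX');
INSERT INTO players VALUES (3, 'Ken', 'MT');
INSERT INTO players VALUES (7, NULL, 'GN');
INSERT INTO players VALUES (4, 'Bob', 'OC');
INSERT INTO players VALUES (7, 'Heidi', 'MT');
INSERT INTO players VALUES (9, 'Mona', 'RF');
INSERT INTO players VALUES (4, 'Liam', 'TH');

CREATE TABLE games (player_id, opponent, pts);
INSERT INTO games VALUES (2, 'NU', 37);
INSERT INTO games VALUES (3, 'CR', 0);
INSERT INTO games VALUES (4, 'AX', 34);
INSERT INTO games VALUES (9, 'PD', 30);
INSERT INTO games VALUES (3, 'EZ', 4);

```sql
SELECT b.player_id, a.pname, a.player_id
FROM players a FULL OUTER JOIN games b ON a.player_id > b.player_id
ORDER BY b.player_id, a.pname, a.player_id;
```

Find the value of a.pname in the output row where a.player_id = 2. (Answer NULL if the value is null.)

FULL OUTER JOIN keeps every row from both sides; unmatched rows get NULL for the other side's columns.
Matching on a.player_id > b.player_id.
Matched pairs: 19; unmatched a rows kept: 1; unmatched b rows kept: 1.

Carol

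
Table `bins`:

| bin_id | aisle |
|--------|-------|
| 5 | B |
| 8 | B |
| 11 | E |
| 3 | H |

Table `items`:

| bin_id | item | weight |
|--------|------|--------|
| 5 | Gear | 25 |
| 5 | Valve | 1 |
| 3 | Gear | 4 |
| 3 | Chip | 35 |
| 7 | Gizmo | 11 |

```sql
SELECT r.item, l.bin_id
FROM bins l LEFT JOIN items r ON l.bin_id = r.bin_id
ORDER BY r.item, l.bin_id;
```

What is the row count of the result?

LEFT JOIN keeps every row from `bins`; unmatched rows get NULL for `items`'s columns.
Matching on l.bin_id = r.bin_id.
- l (bin_id=5) pairs with 2 row(s) of r.
- l (bin_id=8) has no partner → padded with NULL.
- l (bin_id=11) has no partner → padded with NULL.
- l (bin_id=3) pairs with 2 row(s) of r.
Total: 4 matched + 2 padded = 6 rows.

6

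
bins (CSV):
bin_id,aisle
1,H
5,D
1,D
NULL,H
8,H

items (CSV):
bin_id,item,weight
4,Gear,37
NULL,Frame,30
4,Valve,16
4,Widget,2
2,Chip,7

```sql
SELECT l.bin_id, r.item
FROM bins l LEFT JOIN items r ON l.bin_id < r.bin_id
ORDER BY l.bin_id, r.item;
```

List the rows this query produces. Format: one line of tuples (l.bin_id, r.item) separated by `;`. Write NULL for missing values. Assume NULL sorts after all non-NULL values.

LEFT JOIN keeps every row from `bins`; unmatched rows get NULL for `items`'s columns.
Matching on l.bin_id < r.bin_id. A NULL in a compared column never satisfies the condition.
- l[0] bin_id=1 → 4 match(es) in r → 4 row(s).
- l[1] bin_id=5 → no match; kept with NULLs on the r side.
- l[2] bin_id=1 → 4 match(es) in r → 4 row(s).
- l[3] bin_id=NULL → no match; kept with NULLs on the r side.
- l[4] bin_id=8 → no match; kept with NULLs on the r side.

(1, Chip); (1, Chip); (1, Gear); (1, Gear); (1, Valve); (1, Valve); (1, Widget); (1, Widget); (5, NULL); (8, NULL); (NULL, NULL)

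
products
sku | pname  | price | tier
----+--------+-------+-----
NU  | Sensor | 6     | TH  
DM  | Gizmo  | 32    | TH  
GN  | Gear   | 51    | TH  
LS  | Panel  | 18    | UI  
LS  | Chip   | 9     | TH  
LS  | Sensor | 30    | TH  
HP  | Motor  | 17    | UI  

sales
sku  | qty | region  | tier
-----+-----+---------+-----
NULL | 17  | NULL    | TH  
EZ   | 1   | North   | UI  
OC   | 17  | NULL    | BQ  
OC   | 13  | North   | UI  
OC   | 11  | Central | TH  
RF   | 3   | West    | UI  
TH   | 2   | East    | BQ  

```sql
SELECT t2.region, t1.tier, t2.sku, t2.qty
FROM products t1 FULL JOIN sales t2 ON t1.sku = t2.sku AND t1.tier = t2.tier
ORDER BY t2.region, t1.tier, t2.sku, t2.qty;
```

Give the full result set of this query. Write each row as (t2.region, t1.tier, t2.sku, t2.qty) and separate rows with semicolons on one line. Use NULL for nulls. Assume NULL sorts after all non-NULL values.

FULL OUTER JOIN keeps every row from both sides; unmatched rows get NULL for the other side's columns.
Matching on t1.sku = t2.sku AND t1.tier = t2.tier. A NULL in a compared column never satisfies the condition.
- sku=NU, tier=TH: no t2 row matches, row kept with t2 columns NULL.
- sku=DM, tier=TH: no t2 row matches, row kept with t2 columns NULL.
- sku=GN, tier=TH: no t2 row matches, row kept with t2 columns NULL.
- sku=LS, tier=UI: no t2 row matches, row kept with t2 columns NULL.
- sku=LS, tier=TH: no t2 row matches, row kept with t2 columns NULL.
- sku=LS, tier=TH: no t2 row matches, row kept with t2 columns NULL.
- sku=HP, tier=UI: no t2 row matches, row kept with t2 columns NULL.
- 7 t2 row(s) had no t1 match → kept, t1 columns NULL.

(Central, NULL, OC, 11); (East, NULL, TH, 2); (North, NULL, EZ, 1); (North, NULL, OC, 13); (West, NULL, RF, 3); (NULL, TH, NULL, NULL); (NULL, TH, NULL, NULL); (NULL, TH, NULL, NULL); (NULL, TH, NULL, NULL); (NULL, TH, NULL, NULL); (NULL, UI, NULL, NULL); (NULL, UI, NULL, NULL); (NULL, NULL, OC, 17); (NULL, NULL, NULL, 17)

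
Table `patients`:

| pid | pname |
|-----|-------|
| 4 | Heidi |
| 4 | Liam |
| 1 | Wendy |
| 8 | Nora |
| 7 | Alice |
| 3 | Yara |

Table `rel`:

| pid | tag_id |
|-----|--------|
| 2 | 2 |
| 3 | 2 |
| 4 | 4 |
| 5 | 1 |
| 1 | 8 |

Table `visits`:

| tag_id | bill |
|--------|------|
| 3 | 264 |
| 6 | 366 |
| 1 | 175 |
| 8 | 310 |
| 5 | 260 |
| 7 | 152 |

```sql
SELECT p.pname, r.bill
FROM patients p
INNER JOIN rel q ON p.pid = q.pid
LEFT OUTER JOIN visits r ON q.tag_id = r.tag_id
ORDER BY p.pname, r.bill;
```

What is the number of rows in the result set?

Step 1 — p INNER JOIN q on pid → 4 row(s).
Then LEFT JOIN `visits r` on tag_id: each of those 4 rows is kept; rows whose q.tag_id has no match in r get NULL for r's columns.
Result: 4 row(s).

4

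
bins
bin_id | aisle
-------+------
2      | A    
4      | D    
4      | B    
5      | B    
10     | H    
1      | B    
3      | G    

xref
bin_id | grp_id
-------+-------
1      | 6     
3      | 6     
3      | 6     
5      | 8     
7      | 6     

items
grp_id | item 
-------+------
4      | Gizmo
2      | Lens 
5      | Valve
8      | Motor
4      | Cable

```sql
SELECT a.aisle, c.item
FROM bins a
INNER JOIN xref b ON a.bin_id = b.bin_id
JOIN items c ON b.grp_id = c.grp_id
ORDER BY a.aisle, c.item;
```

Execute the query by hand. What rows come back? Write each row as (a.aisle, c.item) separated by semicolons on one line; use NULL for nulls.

Joins associate left-to-right: bins INNER JOIN xref on bin_id gives 4 intermediate row(s).
Then INNER JOIN `items c` on grp_id: keep only rows whose b.grp_id appears in c.

(B, Motor)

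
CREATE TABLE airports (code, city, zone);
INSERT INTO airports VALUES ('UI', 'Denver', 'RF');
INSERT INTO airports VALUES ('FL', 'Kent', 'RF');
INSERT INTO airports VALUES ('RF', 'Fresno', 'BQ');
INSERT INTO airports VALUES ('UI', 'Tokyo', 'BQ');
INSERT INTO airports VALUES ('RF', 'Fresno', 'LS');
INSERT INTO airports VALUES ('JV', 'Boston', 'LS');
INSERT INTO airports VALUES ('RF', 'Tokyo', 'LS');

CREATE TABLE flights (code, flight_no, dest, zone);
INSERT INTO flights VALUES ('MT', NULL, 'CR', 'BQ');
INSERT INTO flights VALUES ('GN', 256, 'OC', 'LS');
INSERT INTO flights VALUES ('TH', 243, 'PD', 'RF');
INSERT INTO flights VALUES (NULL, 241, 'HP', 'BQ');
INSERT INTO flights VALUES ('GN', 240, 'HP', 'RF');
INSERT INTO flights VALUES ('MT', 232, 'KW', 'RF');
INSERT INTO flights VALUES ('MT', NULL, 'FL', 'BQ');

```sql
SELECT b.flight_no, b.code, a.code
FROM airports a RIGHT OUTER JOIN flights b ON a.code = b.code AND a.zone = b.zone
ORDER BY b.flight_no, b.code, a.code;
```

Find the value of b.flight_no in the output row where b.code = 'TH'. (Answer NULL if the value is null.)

243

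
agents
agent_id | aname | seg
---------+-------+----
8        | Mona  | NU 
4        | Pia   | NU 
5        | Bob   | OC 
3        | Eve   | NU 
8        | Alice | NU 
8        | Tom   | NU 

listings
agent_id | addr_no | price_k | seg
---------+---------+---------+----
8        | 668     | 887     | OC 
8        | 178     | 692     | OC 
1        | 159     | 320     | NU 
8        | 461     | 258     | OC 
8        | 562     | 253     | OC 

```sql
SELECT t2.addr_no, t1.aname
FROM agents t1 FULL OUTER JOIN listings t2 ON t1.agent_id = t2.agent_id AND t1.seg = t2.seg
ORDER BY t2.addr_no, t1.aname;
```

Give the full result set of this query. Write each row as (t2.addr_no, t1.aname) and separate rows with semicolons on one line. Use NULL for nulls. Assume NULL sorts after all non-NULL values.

FULL OUTER JOIN keeps every row from both sides; unmatched rows get NULL for the other side's columns.
Matching on t1.agent_id = t2.agent_id AND t1.seg = t2.seg.
Matched pairs: 0; unmatched t1 rows kept: 6; unmatched t2 rows kept: 5.

(159, NULL); (178, NULL); (461, NULL); (562, NULL); (668, NULL); (NULL, Alice); (NULL, Bob); (NULL, Eve); (NULL, Mona); (NULL, Pia); (NULL, Tom)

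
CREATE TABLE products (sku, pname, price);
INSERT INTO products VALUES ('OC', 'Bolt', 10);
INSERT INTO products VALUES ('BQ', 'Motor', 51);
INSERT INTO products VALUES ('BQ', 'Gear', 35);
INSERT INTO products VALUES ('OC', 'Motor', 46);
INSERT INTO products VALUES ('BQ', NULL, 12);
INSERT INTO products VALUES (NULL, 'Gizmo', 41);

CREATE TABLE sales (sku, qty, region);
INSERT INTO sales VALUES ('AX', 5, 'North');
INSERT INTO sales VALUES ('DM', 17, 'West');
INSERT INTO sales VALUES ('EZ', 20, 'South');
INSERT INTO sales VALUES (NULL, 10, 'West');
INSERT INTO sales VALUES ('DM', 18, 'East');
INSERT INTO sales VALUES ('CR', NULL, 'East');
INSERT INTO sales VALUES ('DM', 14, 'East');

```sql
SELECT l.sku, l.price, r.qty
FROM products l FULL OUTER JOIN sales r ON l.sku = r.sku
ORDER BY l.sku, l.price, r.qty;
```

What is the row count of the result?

13

FULL OUTER JOIN keeps every row from both sides; unmatched rows get NULL for the other side's columns.
Matching on l.sku = r.sku. A NULL in a compared column never satisfies the condition.
- l[0] sku=OC → no match; kept with NULLs on the r side.
- l[1] sku=BQ → no match; kept with NULLs on the r side.
- l[2] sku=BQ → no match; kept with NULLs on the r side.
- l[3] sku=OC → no match; kept with NULLs on the r side.
- l[4] sku=BQ → no match; kept with NULLs on the r side.
- l[5] sku=NULL → no match; kept with NULLs on the r side.
- 7 r row(s) had no l match → kept, l columns NULL.
Total: 0 matched + 13 padded = 13 rows.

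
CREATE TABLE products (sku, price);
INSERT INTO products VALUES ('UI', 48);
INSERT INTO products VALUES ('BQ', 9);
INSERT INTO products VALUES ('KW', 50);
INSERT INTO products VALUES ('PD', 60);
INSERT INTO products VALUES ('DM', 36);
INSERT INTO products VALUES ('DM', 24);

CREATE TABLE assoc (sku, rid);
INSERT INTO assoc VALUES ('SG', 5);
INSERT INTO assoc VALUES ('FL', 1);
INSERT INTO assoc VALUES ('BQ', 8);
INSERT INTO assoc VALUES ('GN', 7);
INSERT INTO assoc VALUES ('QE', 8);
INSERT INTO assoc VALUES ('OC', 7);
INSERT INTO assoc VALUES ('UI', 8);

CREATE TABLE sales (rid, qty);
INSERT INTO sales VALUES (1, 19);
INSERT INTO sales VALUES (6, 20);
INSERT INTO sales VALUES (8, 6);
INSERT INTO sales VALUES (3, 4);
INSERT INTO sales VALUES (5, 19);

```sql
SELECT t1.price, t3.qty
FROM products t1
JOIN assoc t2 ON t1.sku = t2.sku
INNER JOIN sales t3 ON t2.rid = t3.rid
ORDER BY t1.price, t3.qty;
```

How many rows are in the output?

2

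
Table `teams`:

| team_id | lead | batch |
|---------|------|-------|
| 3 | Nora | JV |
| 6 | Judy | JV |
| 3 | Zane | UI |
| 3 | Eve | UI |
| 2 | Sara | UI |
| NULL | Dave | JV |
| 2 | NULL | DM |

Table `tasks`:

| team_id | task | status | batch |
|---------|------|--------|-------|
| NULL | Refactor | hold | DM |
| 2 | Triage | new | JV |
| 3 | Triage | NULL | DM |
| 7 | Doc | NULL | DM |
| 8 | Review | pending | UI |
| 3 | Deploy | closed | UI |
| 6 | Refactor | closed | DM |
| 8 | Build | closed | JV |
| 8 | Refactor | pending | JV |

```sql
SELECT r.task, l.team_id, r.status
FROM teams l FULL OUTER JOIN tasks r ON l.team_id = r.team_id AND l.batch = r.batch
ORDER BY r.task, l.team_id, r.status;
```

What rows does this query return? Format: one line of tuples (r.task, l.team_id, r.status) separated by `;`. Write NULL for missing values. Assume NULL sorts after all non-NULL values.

FULL OUTER JOIN keeps every row from both sides; unmatched rows get NULL for the other side's columns.
Matching on l.team_id = r.team_id AND l.batch = r.batch. A NULL in a compared column never satisfies the condition.
- team_id=3, batch=JV: no r row matches, row kept with r columns NULL.
- team_id=6, batch=JV: no r row matches, row kept with r columns NULL.
- team_id=3, batch=UI: 1 matching r row(s), so 1 row(s) emitted.
- team_id=3, batch=UI: 1 matching r row(s), so 1 row(s) emitted.
- team_id=2, batch=UI: no r row matches, row kept with r columns NULL.
- team_id=NULL, batch=JV: no r row matches, row kept with r columns NULL.
- team_id=2, batch=DM: no r row matches, row kept with r columns NULL.
- 8 r row(s) had no l match → kept, l columns NULL.

(Build, NULL, closed); (Deploy, 3, closed); (Deploy, 3, closed); (Doc, NULL, NULL); (Refactor, NULL, closed); (Refactor, NULL, hold); (Refactor, NULL, pending); (Review, NULL, pending); (Triage, NULL, new); (Triage, NULL, NULL); (NULL, 2, NULL); (NULL, 2, NULL); (NULL, 3, NULL); (NULL, 6, NULL); (NULL, NULL, NULL)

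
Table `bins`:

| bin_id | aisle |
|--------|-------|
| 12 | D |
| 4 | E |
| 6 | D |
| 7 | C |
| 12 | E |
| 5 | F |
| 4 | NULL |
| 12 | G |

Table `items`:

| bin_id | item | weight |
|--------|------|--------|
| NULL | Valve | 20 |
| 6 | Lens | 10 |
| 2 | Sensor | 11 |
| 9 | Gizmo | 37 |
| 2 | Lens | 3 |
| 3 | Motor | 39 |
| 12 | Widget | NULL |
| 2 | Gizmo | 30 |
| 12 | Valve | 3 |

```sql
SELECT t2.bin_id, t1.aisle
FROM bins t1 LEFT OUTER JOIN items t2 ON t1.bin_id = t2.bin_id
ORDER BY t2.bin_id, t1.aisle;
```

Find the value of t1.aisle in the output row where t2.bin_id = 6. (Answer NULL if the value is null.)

D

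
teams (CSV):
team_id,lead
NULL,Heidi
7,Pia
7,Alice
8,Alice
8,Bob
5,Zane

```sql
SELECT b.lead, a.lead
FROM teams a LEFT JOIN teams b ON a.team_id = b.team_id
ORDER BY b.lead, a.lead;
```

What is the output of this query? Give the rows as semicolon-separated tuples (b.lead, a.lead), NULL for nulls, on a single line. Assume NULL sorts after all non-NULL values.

LEFT JOIN keeps every row from `teams a`; unmatched rows get NULL for `teams b`'s columns.
Matching on a.team_id = b.team_id. A NULL in a compared column never satisfies the condition.
Matched pairs: 9; unmatched a rows kept: 1.

(Alice, Alice); (Alice, Alice); (Alice, Bob); (Alice, Pia); (Bob, Alice); (Bob, Bob); (Pia, Alice); (Pia, Pia); (Zane, Zane); (NULL, Heidi)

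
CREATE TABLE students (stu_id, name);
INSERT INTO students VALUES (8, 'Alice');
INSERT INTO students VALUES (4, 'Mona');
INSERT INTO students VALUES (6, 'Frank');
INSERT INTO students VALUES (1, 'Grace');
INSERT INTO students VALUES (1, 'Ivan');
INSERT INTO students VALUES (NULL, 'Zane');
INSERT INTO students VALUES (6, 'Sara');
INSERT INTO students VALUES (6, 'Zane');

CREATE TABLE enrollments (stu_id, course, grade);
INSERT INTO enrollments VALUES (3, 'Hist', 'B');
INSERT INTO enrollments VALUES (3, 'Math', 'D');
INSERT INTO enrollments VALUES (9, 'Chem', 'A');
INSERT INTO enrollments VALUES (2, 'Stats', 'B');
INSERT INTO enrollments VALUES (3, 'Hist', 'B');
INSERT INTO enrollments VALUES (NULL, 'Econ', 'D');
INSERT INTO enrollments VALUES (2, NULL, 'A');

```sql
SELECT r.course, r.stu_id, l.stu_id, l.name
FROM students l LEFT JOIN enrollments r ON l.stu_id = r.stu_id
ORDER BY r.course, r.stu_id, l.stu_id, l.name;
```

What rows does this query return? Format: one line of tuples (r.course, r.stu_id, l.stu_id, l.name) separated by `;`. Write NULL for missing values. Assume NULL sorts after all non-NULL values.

(NULL, NULL, 1, Grace); (NULL, NULL, 1, Ivan); (NULL, NULL, 4, Mona); (NULL, NULL, 6, Frank); (NULL, NULL, 6, Sara); (NULL, NULL, 6, Zane); (NULL, NULL, 8, Alice); (NULL, NULL, NULL, Zane)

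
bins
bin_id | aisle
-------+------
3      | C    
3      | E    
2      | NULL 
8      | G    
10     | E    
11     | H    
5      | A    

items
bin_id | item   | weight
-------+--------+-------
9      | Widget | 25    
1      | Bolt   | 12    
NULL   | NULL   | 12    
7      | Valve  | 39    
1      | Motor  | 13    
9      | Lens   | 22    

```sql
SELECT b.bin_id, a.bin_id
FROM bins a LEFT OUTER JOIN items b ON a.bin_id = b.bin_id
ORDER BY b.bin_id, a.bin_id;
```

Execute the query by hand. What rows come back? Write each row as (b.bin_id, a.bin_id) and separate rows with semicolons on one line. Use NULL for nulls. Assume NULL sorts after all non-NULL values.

LEFT JOIN keeps every row from `bins`; unmatched rows get NULL for `items`'s columns.
Matching on a.bin_id = b.bin_id. A NULL in a compared column never satisfies the condition.
- a (bin_id=3) has no partner → padded with NULL.
- a (bin_id=3) has no partner → padded with NULL.
- a (bin_id=2) has no partner → padded with NULL.
- a (bin_id=8) has no partner → padded with NULL.
- a (bin_id=10) has no partner → padded with NULL.
- a (bin_id=11) has no partner → padded with NULL.
- a (bin_id=5) has no partner → padded with NULL.
After projecting and ordering:
b.bin_id | a.bin_id
NULL | 2
NULL | 3
NULL | 3
NULL | 5
NULL | 8
NULL | 10
NULL | 11

(NULL, 2); (NULL, 3); (NULL, 3); (NULL, 5); (NULL, 8); (NULL, 10); (NULL, 11)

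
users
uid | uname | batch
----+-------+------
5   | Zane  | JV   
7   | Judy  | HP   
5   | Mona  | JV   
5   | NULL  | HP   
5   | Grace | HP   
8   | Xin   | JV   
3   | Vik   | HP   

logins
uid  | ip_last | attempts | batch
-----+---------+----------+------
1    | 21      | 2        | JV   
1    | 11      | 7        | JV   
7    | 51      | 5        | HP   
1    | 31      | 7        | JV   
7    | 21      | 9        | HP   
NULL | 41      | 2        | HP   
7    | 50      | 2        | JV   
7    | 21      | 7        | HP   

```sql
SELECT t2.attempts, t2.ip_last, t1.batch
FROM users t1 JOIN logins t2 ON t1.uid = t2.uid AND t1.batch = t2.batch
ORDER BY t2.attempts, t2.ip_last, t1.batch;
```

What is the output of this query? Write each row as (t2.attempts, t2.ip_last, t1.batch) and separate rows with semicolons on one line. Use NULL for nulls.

(5, 51, HP); (7, 21, HP); (9, 21, HP)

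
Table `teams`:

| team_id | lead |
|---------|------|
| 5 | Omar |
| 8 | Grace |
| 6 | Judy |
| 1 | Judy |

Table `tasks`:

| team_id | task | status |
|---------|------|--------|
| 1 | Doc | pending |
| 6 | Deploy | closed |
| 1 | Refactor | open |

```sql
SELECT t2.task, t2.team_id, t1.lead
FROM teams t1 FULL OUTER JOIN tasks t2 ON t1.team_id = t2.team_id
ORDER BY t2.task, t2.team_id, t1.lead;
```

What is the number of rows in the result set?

FULL OUTER JOIN keeps every row from both sides; unmatched rows get NULL for the other side's columns.
Matching on t1.team_id = t2.team_id.
Matched pairs: 3; unmatched t1 rows kept: 2; unmatched t2 rows kept: 0.
Total: 3 matched + 2 padded = 5 rows.

5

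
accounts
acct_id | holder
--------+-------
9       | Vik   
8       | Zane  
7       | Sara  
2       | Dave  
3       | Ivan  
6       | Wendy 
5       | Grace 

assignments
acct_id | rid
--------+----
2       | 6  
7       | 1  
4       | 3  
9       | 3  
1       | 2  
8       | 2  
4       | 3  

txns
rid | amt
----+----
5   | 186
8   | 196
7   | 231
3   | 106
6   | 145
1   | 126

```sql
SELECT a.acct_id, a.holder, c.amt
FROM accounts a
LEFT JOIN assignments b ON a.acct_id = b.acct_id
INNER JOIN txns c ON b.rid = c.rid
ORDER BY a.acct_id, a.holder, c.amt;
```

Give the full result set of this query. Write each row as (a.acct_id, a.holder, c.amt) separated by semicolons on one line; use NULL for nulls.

(2, Dave, 145); (7, Sara, 126); (9, Vik, 106)

Evaluate left to right. First `accounts a LEFT JOIN assignments b` on acct_id: 7 row(s).
Then INNER JOIN `txns c` on rid: keep only rows whose b.rid appears in c.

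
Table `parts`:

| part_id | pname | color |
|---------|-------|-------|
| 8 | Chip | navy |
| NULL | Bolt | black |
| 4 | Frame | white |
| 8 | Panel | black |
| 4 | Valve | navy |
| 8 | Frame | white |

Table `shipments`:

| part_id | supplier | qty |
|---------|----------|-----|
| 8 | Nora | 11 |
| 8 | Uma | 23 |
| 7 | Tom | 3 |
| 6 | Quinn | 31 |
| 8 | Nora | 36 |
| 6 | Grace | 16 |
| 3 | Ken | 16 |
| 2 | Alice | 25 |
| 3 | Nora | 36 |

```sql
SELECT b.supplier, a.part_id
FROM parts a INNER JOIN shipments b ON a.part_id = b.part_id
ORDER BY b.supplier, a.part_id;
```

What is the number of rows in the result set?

INNER JOIN keeps only pairs where the ON condition holds.
Matching on a.part_id = b.part_id. A NULL in a compared column never satisfies the condition.
- a (part_id=8) pairs with 3 row(s) of b.
- a (part_id=NULL) has no partner → excluded.
- a (part_id=4) has no partner → excluded.
- a (part_id=8) pairs with 3 row(s) of b.
- a (part_id=4) has no partner → excluded.
- a (part_id=8) pairs with 3 row(s) of b.
Total: 9 rows.

9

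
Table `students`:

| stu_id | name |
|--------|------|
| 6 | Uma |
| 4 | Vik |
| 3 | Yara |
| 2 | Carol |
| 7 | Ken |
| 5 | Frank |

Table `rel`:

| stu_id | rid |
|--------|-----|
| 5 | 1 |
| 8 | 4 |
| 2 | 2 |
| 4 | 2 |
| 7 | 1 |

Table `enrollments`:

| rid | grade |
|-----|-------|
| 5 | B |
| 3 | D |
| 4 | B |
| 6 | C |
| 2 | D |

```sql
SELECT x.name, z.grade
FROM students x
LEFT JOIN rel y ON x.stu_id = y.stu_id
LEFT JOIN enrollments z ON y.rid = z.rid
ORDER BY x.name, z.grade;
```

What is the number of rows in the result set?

Joins associate left-to-right: students LEFT JOIN rel on stu_id gives 6 intermediate row(s).
Then LEFT JOIN `enrollments z` on rid: each of those 6 rows is kept; rows whose y.rid has no match in z get NULL for z's columns.
Result: 6 row(s).

6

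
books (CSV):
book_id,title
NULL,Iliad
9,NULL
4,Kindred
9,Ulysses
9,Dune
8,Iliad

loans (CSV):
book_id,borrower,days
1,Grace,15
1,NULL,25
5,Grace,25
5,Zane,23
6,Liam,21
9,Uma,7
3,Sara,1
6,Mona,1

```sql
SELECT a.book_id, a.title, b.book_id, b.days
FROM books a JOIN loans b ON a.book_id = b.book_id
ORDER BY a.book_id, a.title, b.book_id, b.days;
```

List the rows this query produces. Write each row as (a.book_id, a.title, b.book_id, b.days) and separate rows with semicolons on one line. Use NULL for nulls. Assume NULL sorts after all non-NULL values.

INNER JOIN keeps only pairs where the ON condition holds.
Matching on a.book_id = b.book_id. A NULL in a compared column never satisfies the condition.
- a[0] book_id=NULL → no match; dropped.
- a[1] book_id=9 → 1 match(es) in b → 1 row(s).
- a[2] book_id=4 → no match; dropped.
- a[3] book_id=9 → 1 match(es) in b → 1 row(s).
- a[4] book_id=9 → 1 match(es) in b → 1 row(s).
- a[5] book_id=8 → no match; dropped.
After projecting and ordering:
a.book_id | a.title | b.book_id | b.days
9 | Dune | 9 | 7
9 | Ulysses | 9 | 7
9 | NULL | 9 | 7

(9, Dune, 9, 7); (9, Ulysses, 9, 7); (9, NULL, 9, 7)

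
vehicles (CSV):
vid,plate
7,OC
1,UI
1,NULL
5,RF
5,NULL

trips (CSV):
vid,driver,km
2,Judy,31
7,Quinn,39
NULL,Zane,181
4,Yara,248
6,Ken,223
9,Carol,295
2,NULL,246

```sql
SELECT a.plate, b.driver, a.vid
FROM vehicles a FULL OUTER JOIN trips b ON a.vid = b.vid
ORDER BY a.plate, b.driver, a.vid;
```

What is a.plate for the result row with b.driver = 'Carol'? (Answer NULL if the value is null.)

NULL

FULL OUTER JOIN keeps every row from both sides; unmatched rows get NULL for the other side's columns.
Matching on a.vid = b.vid. A NULL in a compared column never satisfies the condition.
- vid=7: 1 matching b row(s), so 1 row(s) emitted.
- vid=1: no b row matches, row kept with b columns NULL.
- vid=1: no b row matches, row kept with b columns NULL.
- vid=5: no b row matches, row kept with b columns NULL.
- vid=5: no b row matches, row kept with b columns NULL.
- 6 b row(s) had no a match → kept, a columns NULL.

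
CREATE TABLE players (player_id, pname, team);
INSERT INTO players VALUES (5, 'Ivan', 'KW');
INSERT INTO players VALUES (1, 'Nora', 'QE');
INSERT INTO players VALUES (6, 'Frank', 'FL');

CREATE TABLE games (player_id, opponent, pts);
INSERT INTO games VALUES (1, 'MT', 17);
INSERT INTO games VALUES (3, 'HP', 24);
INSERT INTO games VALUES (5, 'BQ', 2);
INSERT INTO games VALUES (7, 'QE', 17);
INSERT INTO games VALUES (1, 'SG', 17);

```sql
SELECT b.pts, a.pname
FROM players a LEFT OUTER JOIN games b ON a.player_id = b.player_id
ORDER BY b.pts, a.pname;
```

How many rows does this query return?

LEFT JOIN keeps every row from `players`; unmatched rows get NULL for `games`'s columns.
Matching on a.player_id = b.player_id.
Matched pairs: 3; unmatched a rows kept: 1.
Total: 3 matched + 1 padded = 4 rows.

4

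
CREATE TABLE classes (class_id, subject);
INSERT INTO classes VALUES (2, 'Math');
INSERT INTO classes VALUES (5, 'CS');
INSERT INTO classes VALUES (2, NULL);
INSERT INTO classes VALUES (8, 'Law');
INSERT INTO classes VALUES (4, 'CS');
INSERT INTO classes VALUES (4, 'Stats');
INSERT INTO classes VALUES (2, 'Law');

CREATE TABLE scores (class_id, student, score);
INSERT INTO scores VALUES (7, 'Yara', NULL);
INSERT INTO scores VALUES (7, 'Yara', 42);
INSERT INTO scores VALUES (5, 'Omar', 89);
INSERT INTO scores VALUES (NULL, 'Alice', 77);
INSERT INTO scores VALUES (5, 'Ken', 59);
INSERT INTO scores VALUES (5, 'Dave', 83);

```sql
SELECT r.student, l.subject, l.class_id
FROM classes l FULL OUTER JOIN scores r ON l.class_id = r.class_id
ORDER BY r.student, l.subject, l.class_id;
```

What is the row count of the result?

12

FULL OUTER JOIN keeps every row from both sides; unmatched rows get NULL for the other side's columns.
Matching on l.class_id = r.class_id. A NULL in a compared column never satisfies the condition.
Matched pairs: 3; unmatched l rows kept: 6; unmatched r rows kept: 3.
Total: 3 matched + 9 padded = 12 rows.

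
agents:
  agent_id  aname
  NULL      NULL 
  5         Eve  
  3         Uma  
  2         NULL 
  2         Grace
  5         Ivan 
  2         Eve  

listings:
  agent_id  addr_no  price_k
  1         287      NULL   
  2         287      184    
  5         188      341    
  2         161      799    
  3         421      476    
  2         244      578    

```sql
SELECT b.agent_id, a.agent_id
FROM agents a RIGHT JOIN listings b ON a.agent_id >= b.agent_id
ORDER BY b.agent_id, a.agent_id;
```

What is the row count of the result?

RIGHT JOIN keeps every row from `listings`; unmatched rows get NULL for `agents`'s columns.
Matching on a.agent_id >= b.agent_id. A NULL in a compared column never satisfies the condition.
- a (agent_id=NULL) has no partner in b.
- a (agent_id=5) pairs with 6 row(s) of b.
- a (agent_id=3) pairs with 5 row(s) of b.
- a (agent_id=2) pairs with 4 row(s) of b.
- a (agent_id=2) pairs with 4 row(s) of b.
- a (agent_id=5) pairs with 6 row(s) of b.
- a (agent_id=2) pairs with 4 row(s) of b.
- every b row matched at least one a row.
Total: 29 rows.

29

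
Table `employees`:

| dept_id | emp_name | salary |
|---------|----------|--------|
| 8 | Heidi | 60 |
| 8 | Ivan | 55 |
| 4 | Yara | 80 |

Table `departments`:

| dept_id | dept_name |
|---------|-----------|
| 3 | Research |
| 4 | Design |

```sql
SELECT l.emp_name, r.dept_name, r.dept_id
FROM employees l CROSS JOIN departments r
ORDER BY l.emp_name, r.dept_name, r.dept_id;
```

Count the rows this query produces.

6

CROSS JOIN pairs every row of `employees` with every row of `departments`: 3 × 2 = 6 rows.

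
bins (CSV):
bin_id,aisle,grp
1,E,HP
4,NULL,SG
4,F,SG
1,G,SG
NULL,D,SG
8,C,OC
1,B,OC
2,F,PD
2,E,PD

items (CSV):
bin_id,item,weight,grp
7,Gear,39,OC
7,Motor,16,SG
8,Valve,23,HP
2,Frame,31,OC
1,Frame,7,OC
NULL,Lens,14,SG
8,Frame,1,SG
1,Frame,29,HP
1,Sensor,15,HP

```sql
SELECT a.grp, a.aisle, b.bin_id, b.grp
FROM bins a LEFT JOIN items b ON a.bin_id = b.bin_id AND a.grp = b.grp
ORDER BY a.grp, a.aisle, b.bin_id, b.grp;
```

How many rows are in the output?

LEFT JOIN keeps every row from `bins`; unmatched rows get NULL for `items`'s columns.
Matching on a.bin_id = b.bin_id AND a.grp = b.grp. A NULL in a compared column never satisfies the condition.
- a[0] bin_id=1, grp=HP → 2 match(es) in b → 2 row(s).
- a[1] bin_id=4, grp=SG → no match; kept with NULLs on the b side.
- a[2] bin_id=4, grp=SG → no match; kept with NULLs on the b side.
- a[3] bin_id=1, grp=SG → no match; kept with NULLs on the b side.
- a[4] bin_id=NULL, grp=SG → no match; kept with NULLs on the b side.
- a[5] bin_id=8, grp=OC → no match; kept with NULLs on the b side.
- a[6] bin_id=1, grp=OC → 1 match(es) in b → 1 row(s).
- a[7] bin_id=2, grp=PD → no match; kept with NULLs on the b side.
- a[8] bin_id=2, grp=PD → no match; kept with NULLs on the b side.
Total: 3 matched + 7 padded = 10 rows.

10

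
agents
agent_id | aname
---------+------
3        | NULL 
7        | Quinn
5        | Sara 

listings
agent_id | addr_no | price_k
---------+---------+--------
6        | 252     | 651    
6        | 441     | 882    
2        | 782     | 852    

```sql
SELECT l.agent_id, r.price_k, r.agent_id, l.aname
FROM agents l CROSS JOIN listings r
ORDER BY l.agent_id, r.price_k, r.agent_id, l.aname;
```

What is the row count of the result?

9

CROSS JOIN pairs every row of `agents` with every row of `listings`: 3 × 3 = 9 rows.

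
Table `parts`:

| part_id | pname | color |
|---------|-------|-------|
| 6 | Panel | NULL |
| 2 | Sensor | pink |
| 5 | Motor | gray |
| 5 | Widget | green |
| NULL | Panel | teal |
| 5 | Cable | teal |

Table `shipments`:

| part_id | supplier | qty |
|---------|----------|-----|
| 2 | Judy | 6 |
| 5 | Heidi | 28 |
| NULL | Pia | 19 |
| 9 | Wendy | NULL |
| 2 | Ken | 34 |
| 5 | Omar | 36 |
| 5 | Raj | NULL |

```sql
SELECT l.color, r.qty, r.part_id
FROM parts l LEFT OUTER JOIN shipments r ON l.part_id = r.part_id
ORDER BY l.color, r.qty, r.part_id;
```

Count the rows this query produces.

13

LEFT JOIN keeps every row from `parts`; unmatched rows get NULL for `shipments`'s columns.
Matching on l.part_id = r.part_id. A NULL in a compared column never satisfies the condition.
- l row (part_id=6): no match → kept, r columns NULL.
- l row (part_id=2): matches 2 r row(s) → 2 output row(s).
- l row (part_id=5): matches 3 r row(s) → 3 output row(s).
- l row (part_id=5): matches 3 r row(s) → 3 output row(s).
- l row (part_id=NULL): no match → kept, r columns NULL.
- l row (part_id=5): matches 3 r row(s) → 3 output row(s).
Total: 11 matched + 2 padded = 13 rows.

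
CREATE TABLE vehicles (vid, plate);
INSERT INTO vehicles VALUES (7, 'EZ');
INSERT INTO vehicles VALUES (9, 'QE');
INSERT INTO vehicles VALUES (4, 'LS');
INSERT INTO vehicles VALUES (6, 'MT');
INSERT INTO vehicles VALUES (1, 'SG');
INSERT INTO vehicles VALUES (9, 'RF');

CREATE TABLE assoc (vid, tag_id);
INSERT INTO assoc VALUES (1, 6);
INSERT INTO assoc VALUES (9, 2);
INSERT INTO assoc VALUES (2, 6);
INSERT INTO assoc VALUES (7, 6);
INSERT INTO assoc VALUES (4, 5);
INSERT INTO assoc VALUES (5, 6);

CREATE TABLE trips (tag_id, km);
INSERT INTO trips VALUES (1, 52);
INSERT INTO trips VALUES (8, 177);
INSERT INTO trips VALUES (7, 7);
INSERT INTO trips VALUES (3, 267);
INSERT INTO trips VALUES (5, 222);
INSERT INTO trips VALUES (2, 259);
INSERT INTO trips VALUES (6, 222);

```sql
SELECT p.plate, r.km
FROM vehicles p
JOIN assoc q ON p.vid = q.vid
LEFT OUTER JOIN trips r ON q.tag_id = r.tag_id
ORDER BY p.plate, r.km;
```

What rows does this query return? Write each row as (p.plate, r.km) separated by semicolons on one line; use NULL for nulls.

Joins associate left-to-right: vehicles INNER JOIN assoc on vid gives 5 intermediate row(s).
Then LEFT JOIN `trips r` on tag_id: each of those 5 rows is kept; rows whose q.tag_id has no match in r get NULL for r's columns.

(EZ, 222); (LS, 222); (QE, 259); (RF, 259); (SG, 222)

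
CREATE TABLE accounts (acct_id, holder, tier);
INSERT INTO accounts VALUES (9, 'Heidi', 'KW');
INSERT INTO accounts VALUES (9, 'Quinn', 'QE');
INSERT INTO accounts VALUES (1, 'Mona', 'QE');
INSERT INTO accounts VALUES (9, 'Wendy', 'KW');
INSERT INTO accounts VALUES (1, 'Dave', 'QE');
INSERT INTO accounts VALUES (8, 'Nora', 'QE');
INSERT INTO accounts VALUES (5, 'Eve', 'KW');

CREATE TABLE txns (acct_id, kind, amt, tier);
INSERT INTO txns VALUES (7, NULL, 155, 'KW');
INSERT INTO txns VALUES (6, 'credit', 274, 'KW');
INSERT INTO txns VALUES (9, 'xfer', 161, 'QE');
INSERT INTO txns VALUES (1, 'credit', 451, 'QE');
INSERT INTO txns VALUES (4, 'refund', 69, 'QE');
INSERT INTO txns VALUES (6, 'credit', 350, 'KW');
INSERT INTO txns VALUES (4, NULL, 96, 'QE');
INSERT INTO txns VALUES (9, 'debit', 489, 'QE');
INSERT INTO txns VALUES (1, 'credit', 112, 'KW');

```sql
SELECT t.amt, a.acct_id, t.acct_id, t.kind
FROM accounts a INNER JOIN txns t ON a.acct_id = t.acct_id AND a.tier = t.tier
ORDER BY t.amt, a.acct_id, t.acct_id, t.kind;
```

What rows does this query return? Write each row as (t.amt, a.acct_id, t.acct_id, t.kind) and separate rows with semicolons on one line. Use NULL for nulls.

(161, 9, 9, xfer); (451, 1, 1, credit); (451, 1, 1, credit); (489, 9, 9, debit)

INNER JOIN keeps only pairs where the ON condition holds.
Matching on a.acct_id = t.acct_id AND a.tier = t.tier.
- a row (acct_id=9, tier=KW): no match → dropped.
- a row (acct_id=9, tier=QE): matches 2 t row(s) → 2 output row(s).
- a row (acct_id=1, tier=QE): matches 1 t row(s) → 1 output row(s).
- a row (acct_id=9, tier=KW): no match → dropped.
- a row (acct_id=1, tier=QE): matches 1 t row(s) → 1 output row(s).
- a row (acct_id=8, tier=QE): no match → dropped.
- a row (acct_id=5, tier=KW): no match → dropped.
After projecting and ordering:
t.amt | a.acct_id | t.acct_id | t.kind
161 | 9 | 9 | xfer
451 | 1 | 1 | credit
451 | 1 | 1 | credit
489 | 9 | 9 | debit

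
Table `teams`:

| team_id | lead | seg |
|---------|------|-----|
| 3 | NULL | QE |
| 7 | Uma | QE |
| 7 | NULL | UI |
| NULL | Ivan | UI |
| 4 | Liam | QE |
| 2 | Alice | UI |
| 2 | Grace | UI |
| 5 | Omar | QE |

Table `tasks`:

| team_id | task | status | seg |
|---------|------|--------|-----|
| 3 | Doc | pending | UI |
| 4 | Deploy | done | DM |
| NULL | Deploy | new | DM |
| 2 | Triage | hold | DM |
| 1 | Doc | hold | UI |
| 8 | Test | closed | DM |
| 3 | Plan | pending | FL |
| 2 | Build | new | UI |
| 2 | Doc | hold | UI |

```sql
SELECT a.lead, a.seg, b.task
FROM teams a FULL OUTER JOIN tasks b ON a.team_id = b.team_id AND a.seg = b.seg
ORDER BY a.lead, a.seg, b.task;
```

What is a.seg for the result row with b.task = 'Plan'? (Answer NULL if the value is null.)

FULL OUTER JOIN keeps every row from both sides; unmatched rows get NULL for the other side's columns.
Matching on a.team_id = b.team_id AND a.seg = b.seg. A NULL in a compared column never satisfies the condition.
- a row (team_id=3, seg=QE): no match → kept, b columns NULL.
- a row (team_id=7, seg=QE): no match → kept, b columns NULL.
- a row (team_id=7, seg=UI): no match → kept, b columns NULL.
- a row (team_id=NULL, seg=UI): no match → kept, b columns NULL.
- a row (team_id=4, seg=QE): no match → kept, b columns NULL.
- a row (team_id=2, seg=UI): matches 2 b row(s) → 2 output row(s).
- a row (team_id=2, seg=UI): matches 2 b row(s) → 2 output row(s).
- a row (team_id=5, seg=QE): no match → kept, b columns NULL.
- 7 row(s) from b found no a partner → padded with NULL.

NULL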